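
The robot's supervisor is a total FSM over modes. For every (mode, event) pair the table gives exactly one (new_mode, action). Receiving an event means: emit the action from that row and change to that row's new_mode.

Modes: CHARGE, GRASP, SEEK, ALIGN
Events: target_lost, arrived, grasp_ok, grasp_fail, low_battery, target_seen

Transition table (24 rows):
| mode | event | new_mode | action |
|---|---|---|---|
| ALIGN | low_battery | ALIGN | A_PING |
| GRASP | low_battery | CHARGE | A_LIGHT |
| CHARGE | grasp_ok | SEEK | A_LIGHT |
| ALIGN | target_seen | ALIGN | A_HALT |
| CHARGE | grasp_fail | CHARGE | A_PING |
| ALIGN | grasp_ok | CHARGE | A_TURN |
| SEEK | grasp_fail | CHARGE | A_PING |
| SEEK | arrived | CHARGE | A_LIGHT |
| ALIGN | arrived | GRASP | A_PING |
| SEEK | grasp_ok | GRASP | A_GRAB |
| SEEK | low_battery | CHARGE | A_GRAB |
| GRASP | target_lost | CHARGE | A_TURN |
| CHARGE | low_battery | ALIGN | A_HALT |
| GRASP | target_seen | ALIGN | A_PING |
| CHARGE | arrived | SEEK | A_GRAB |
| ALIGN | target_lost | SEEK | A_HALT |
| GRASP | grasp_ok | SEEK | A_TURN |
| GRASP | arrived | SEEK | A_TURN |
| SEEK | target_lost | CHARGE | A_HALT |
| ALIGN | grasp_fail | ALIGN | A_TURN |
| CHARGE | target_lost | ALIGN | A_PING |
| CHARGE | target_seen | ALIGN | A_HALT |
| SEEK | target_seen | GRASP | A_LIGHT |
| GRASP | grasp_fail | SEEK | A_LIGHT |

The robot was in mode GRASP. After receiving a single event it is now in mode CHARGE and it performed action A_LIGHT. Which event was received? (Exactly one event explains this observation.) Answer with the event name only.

try target_lost: (GRASP, target_lost) → (CHARGE, A_TURN)
try arrived: (GRASP, arrived) → (SEEK, A_TURN)
try grasp_ok: (GRASP, grasp_ok) → (SEEK, A_TURN)
try grasp_fail: (GRASP, grasp_fail) → (SEEK, A_LIGHT)
try low_battery: (GRASP, low_battery) → (CHARGE, A_LIGHT)  ← matches
try target_seen: (GRASP, target_seen) → (ALIGN, A_PING)

low_battery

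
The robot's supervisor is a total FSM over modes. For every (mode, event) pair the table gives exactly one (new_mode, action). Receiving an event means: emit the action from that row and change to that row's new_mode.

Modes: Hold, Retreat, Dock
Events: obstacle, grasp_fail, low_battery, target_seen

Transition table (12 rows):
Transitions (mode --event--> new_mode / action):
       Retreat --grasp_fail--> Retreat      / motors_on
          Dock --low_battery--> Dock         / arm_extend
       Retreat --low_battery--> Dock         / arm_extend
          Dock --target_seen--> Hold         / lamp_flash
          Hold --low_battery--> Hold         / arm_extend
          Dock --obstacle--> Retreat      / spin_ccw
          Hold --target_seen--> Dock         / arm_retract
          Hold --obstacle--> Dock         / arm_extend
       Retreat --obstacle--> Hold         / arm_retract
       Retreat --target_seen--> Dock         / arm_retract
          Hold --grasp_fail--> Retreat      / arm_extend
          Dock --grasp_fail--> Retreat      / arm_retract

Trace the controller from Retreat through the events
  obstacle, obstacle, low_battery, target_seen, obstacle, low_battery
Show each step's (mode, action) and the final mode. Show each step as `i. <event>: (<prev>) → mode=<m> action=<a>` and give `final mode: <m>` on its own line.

1. obstacle: (Retreat) → mode=Hold action=arm_retract
2. obstacle: (Hold) → mode=Dock action=arm_extend
3. low_battery: (Dock) → mode=Dock action=arm_extend
4. target_seen: (Dock) → mode=Hold action=lamp_flash
5. obstacle: (Hold) → mode=Dock action=arm_extend
6. low_battery: (Dock) → mode=Dock action=arm_extend

final mode: Dock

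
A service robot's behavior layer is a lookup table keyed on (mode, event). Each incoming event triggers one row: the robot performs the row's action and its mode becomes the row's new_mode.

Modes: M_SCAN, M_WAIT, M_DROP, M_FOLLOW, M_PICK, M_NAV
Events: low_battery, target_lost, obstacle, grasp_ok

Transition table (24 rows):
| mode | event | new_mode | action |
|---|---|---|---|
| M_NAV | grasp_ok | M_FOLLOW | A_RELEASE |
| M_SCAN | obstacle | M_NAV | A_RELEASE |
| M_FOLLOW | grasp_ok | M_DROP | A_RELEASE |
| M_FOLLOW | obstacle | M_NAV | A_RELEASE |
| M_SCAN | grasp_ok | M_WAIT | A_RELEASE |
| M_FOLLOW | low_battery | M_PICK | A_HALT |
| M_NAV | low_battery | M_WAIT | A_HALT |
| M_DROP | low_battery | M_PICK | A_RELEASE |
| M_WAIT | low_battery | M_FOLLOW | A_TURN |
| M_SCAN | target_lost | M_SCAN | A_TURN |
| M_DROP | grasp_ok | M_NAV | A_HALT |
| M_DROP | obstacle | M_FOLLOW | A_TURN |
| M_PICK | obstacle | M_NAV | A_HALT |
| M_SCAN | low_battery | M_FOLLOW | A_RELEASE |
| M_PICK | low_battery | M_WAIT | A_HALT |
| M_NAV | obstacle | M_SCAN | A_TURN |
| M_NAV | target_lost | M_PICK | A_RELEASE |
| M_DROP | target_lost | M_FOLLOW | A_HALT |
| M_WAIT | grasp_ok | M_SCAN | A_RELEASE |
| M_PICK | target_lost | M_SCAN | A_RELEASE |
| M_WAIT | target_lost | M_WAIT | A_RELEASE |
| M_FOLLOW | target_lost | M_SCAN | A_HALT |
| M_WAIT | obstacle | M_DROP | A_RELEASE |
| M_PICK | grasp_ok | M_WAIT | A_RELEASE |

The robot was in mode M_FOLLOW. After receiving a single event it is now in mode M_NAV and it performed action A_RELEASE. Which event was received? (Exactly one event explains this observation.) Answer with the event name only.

obstacle

try low_battery: (M_FOLLOW, low_battery) → (M_PICK, A_HALT)
try target_lost: (M_FOLLOW, target_lost) → (M_SCAN, A_HALT)
try obstacle: (M_FOLLOW, obstacle) → (M_NAV, A_RELEASE)  ← matches
try grasp_ok: (M_FOLLOW, grasp_ok) → (M_DROP, A_RELEASE)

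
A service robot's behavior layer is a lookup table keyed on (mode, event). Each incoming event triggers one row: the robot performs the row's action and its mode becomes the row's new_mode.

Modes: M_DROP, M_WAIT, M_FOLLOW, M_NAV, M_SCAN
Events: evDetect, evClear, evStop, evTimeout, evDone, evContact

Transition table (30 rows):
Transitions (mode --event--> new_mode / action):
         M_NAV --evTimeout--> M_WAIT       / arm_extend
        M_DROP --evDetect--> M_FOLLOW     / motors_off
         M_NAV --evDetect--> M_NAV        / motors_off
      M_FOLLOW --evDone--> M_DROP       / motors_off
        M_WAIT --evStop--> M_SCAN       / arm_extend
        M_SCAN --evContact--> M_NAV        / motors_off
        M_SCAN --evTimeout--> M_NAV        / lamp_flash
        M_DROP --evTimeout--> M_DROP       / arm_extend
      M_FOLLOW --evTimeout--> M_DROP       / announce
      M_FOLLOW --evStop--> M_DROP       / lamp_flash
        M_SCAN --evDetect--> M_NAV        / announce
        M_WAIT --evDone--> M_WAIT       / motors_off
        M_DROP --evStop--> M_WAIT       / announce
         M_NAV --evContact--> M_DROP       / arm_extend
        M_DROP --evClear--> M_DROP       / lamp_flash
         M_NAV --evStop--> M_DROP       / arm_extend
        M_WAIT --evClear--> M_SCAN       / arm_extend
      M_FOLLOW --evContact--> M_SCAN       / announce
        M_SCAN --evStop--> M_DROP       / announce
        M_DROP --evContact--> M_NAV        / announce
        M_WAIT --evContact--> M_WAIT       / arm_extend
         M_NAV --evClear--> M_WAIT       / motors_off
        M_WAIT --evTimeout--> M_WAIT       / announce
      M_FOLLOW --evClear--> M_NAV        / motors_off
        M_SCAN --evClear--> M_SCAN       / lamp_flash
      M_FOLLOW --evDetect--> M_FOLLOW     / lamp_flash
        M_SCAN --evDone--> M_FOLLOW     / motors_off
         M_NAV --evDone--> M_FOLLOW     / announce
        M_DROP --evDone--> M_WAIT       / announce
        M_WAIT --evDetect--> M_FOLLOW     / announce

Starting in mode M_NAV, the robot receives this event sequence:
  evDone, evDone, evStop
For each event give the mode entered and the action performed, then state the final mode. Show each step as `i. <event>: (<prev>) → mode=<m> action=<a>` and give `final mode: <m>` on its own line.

1. evDone: (M_NAV) → mode=M_FOLLOW action=announce
2. evDone: (M_FOLLOW) → mode=M_DROP action=motors_off
3. evStop: (M_DROP) → mode=M_WAIT action=announce

final mode: M_WAIT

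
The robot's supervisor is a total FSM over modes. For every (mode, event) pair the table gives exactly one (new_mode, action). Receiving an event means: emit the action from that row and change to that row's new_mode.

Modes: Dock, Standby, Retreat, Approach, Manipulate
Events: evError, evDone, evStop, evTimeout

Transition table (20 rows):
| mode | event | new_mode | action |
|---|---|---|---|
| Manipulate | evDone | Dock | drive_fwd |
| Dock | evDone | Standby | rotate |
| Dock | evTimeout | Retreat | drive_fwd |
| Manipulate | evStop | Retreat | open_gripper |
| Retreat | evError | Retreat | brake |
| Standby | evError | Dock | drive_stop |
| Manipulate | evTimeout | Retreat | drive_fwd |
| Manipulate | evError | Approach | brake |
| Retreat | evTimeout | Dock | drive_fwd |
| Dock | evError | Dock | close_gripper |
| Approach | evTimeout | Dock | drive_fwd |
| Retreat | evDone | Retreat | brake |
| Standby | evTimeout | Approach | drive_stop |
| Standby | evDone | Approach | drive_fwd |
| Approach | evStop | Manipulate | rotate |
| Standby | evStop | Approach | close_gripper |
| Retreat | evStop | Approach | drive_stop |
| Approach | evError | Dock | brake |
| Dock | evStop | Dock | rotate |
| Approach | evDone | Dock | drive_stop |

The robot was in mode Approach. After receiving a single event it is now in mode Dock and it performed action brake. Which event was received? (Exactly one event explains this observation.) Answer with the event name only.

try evError: (Approach, evError) → (Dock, brake)  ← matches
try evDone: (Approach, evDone) → (Dock, drive_stop)
try evStop: (Approach, evStop) → (Manipulate, rotate)
try evTimeout: (Approach, evTimeout) → (Dock, drive_fwd)

evError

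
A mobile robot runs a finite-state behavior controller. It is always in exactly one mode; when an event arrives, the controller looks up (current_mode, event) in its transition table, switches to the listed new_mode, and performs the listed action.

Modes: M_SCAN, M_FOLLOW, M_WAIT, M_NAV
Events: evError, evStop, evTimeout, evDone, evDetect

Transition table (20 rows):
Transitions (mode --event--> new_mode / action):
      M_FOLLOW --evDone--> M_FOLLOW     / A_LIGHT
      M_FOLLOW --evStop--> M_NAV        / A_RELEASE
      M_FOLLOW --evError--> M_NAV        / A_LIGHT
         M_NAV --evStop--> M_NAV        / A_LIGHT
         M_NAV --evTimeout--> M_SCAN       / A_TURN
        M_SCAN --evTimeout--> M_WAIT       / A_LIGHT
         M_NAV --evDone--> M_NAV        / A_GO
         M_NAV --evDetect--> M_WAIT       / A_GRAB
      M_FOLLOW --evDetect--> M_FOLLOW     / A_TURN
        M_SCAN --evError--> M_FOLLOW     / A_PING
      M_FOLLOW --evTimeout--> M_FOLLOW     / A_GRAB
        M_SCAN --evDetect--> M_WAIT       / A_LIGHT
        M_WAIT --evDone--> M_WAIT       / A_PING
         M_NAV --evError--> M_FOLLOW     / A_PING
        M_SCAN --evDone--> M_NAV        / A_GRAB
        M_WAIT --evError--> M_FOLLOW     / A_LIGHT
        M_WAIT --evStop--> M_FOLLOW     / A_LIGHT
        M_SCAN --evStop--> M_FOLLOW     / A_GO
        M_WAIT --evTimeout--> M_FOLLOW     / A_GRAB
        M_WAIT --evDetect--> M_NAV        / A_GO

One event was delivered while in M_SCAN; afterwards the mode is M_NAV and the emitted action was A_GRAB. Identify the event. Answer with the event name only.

try evError: (M_SCAN, evError) → (M_FOLLOW, A_PING)
try evStop: (M_SCAN, evStop) → (M_FOLLOW, A_GO)
try evTimeout: (M_SCAN, evTimeout) → (M_WAIT, A_LIGHT)
try evDone: (M_SCAN, evDone) → (M_NAV, A_GRAB)  ← matches
try evDetect: (M_SCAN, evDetect) → (M_WAIT, A_LIGHT)

evDone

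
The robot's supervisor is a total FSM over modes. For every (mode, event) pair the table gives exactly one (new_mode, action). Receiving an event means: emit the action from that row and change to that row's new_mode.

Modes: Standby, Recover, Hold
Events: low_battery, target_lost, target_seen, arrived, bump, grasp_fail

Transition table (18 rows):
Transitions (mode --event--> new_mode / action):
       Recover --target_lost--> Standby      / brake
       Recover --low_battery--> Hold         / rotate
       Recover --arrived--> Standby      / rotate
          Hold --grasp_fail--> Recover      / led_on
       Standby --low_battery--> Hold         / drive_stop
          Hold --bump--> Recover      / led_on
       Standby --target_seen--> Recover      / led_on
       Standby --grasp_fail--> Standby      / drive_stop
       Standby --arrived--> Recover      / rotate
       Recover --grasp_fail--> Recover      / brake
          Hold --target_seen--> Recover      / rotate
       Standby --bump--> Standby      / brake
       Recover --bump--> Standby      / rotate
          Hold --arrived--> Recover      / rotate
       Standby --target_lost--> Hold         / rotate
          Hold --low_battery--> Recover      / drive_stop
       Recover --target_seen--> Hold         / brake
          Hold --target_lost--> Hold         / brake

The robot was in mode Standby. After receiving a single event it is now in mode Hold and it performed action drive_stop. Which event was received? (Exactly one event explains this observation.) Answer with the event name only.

low_battery

try low_battery: (Standby, low_battery) → (Hold, drive_stop)  ← matches
try target_lost: (Standby, target_lost) → (Hold, rotate)
try target_seen: (Standby, target_seen) → (Recover, led_on)
try arrived: (Standby, arrived) → (Recover, rotate)
try bump: (Standby, bump) → (Standby, brake)
try grasp_fail: (Standby, grasp_fail) → (Standby, drive_stop)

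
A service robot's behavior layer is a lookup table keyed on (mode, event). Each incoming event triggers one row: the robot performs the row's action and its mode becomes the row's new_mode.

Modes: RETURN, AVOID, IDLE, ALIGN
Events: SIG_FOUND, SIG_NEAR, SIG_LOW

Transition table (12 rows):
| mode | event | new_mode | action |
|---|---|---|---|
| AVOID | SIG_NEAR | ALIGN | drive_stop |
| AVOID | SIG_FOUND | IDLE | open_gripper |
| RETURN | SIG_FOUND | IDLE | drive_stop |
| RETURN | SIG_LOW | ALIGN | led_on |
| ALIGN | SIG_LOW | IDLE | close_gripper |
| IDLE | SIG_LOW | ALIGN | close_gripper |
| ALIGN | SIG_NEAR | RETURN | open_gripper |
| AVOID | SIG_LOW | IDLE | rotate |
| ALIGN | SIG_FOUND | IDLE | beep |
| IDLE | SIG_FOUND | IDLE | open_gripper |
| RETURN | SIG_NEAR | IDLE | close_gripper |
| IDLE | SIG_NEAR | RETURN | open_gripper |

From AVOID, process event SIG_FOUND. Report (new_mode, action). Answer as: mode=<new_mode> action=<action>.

current mode = AVOID; filter table to that mode:
  (AVOID, SIG_NEAR) → (ALIGN, drive_stop)
  (AVOID, SIG_FOUND) → (IDLE, open_gripper)  ← event matches
  (AVOID, SIG_LOW) → (IDLE, rotate)
event = SIG_FOUND selects (IDLE, open_gripper)

mode=IDLE action=open_gripper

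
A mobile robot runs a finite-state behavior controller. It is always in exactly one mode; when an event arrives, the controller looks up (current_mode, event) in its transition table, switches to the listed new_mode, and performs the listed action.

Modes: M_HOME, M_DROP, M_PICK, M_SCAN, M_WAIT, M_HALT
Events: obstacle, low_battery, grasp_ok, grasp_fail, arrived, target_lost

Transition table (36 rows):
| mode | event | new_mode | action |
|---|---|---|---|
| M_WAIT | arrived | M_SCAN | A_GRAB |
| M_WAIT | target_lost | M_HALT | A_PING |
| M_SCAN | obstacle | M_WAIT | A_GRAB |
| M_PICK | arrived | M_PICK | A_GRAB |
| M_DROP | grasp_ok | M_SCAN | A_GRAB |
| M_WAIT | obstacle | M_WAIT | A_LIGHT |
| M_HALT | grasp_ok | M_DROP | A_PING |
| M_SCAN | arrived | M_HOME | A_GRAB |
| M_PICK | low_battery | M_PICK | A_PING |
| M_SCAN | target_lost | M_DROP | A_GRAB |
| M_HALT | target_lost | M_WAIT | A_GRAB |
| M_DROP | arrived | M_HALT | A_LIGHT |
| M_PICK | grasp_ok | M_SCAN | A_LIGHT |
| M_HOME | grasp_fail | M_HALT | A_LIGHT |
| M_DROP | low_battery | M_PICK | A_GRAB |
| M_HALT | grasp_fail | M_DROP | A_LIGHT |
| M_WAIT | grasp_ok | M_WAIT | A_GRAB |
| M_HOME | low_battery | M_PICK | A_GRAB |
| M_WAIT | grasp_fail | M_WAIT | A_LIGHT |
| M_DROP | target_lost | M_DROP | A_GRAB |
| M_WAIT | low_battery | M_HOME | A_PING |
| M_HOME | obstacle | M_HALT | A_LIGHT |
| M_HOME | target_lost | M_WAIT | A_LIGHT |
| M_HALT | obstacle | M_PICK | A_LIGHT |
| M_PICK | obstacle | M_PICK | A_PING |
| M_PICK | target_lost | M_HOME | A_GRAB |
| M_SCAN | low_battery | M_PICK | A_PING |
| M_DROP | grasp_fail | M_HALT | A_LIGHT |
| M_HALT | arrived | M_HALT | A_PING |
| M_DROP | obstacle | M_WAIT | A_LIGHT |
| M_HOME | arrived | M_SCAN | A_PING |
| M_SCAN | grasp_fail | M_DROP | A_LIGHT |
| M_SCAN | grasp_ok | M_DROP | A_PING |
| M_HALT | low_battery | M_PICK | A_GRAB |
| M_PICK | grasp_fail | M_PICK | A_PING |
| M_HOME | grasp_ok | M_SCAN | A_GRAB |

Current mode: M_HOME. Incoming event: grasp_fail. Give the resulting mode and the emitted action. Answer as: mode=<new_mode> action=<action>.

mode=M_HALT action=A_LIGHT

current mode = M_HOME; filter table to that mode:
  (M_HOME, grasp_fail) → (M_HALT, A_LIGHT)  ← event matches
  (M_HOME, low_battery) → (M_PICK, A_GRAB)
  (M_HOME, obstacle) → (M_HALT, A_LIGHT)
  (M_HOME, target_lost) → (M_WAIT, A_LIGHT)
  (M_HOME, arrived) → (M_SCAN, A_PING)
  (M_HOME, grasp_ok) → (M_SCAN, A_GRAB)
event = grasp_fail selects (M_HALT, A_LIGHT)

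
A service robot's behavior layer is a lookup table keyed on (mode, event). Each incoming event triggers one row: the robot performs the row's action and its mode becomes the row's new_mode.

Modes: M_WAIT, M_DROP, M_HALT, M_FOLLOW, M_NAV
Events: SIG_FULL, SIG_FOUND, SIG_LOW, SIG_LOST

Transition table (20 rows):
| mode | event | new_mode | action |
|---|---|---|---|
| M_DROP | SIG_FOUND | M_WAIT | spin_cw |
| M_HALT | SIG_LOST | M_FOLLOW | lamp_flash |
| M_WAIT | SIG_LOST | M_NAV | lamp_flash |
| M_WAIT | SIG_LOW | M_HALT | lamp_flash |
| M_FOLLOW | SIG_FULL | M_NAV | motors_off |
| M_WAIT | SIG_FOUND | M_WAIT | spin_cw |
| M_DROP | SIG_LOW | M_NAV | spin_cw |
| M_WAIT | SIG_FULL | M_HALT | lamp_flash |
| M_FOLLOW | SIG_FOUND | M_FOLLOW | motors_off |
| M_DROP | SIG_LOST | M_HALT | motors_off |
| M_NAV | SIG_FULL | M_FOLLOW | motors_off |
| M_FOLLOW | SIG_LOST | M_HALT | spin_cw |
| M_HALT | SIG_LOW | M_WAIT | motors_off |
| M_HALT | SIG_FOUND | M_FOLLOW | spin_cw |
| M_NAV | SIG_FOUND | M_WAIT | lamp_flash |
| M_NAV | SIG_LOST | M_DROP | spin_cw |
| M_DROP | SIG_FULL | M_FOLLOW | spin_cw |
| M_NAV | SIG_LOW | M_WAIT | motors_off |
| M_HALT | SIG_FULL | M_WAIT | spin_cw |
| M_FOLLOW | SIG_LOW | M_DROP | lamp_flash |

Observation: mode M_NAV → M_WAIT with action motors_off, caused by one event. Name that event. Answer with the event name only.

SIG_LOW

try SIG_FULL: (M_NAV, SIG_FULL) → (M_FOLLOW, motors_off)
try SIG_FOUND: (M_NAV, SIG_FOUND) → (M_WAIT, lamp_flash)
try SIG_LOW: (M_NAV, SIG_LOW) → (M_WAIT, motors_off)  ← matches
try SIG_LOST: (M_NAV, SIG_LOST) → (M_DROP, spin_cw)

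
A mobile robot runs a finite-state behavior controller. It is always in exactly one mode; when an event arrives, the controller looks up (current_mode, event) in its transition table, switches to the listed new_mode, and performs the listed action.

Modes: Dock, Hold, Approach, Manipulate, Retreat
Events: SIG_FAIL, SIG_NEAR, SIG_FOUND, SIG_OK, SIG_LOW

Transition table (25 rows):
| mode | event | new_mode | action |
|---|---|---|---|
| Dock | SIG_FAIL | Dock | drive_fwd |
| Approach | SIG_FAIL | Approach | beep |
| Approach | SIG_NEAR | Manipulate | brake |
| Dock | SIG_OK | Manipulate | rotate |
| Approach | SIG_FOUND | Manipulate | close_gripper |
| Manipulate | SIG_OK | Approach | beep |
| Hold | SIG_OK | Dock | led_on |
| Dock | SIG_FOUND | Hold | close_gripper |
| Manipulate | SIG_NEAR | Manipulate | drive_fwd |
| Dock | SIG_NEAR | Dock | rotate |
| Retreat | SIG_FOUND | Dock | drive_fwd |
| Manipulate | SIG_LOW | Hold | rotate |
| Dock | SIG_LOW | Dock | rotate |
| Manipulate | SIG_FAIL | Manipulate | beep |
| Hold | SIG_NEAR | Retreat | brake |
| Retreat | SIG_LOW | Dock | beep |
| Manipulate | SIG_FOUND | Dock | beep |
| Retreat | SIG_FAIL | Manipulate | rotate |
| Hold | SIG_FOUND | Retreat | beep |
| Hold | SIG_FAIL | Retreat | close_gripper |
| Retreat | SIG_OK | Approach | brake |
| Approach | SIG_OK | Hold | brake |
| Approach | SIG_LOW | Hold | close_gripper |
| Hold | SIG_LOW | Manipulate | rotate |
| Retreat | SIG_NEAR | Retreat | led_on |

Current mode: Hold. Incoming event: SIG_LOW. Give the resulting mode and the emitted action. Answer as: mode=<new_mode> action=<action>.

current mode = Hold; filter table to that mode:
  (Hold, SIG_OK) → (Dock, led_on)
  (Hold, SIG_NEAR) → (Retreat, brake)
  (Hold, SIG_FOUND) → (Retreat, beep)
  (Hold, SIG_FAIL) → (Retreat, close_gripper)
  (Hold, SIG_LOW) → (Manipulate, rotate)  ← event matches
event = SIG_LOW selects (Manipulate, rotate)

mode=Manipulate action=rotate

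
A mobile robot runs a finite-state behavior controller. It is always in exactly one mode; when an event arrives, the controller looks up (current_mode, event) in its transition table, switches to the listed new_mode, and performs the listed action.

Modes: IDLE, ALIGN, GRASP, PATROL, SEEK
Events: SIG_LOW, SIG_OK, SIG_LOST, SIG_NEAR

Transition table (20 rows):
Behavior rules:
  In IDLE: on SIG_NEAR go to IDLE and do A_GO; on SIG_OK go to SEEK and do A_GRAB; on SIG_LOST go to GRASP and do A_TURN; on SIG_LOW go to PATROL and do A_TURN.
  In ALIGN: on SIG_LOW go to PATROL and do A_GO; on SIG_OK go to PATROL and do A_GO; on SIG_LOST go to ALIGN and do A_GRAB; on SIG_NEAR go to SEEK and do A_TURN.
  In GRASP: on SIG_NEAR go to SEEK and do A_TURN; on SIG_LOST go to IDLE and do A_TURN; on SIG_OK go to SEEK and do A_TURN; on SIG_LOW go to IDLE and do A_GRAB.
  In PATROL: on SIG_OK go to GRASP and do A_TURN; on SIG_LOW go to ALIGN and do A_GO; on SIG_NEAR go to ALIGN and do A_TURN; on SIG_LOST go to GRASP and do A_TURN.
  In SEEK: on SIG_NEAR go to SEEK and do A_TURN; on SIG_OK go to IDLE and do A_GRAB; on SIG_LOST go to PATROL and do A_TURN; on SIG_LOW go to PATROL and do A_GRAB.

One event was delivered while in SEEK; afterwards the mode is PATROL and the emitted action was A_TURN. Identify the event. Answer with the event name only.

try SIG_LOW: (SEEK, SIG_LOW) → (PATROL, A_GRAB)
try SIG_OK: (SEEK, SIG_OK) → (IDLE, A_GRAB)
try SIG_LOST: (SEEK, SIG_LOST) → (PATROL, A_TURN)  ← matches
try SIG_NEAR: (SEEK, SIG_NEAR) → (SEEK, A_TURN)

SIG_LOST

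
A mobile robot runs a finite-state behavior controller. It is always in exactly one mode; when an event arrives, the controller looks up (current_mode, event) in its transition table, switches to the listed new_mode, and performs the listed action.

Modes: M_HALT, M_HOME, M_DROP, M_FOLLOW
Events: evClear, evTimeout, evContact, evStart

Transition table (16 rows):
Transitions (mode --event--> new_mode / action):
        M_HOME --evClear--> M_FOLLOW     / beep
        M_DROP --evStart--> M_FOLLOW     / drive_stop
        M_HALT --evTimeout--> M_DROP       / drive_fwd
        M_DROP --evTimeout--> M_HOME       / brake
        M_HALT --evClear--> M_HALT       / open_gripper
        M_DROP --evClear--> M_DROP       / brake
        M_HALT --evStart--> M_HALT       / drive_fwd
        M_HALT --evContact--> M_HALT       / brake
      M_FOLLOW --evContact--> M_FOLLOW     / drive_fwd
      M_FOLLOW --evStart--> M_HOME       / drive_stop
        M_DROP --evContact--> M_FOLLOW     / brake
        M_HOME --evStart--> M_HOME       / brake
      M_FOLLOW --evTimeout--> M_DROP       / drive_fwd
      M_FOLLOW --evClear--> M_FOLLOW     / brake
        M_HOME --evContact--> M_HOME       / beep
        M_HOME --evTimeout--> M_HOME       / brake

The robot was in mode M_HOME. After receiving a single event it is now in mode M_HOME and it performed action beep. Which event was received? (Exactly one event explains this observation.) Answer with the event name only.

try evClear: (M_HOME, evClear) → (M_FOLLOW, beep)
try evTimeout: (M_HOME, evTimeout) → (M_HOME, brake)
try evContact: (M_HOME, evContact) → (M_HOME, beep)  ← matches
try evStart: (M_HOME, evStart) → (M_HOME, brake)

evContact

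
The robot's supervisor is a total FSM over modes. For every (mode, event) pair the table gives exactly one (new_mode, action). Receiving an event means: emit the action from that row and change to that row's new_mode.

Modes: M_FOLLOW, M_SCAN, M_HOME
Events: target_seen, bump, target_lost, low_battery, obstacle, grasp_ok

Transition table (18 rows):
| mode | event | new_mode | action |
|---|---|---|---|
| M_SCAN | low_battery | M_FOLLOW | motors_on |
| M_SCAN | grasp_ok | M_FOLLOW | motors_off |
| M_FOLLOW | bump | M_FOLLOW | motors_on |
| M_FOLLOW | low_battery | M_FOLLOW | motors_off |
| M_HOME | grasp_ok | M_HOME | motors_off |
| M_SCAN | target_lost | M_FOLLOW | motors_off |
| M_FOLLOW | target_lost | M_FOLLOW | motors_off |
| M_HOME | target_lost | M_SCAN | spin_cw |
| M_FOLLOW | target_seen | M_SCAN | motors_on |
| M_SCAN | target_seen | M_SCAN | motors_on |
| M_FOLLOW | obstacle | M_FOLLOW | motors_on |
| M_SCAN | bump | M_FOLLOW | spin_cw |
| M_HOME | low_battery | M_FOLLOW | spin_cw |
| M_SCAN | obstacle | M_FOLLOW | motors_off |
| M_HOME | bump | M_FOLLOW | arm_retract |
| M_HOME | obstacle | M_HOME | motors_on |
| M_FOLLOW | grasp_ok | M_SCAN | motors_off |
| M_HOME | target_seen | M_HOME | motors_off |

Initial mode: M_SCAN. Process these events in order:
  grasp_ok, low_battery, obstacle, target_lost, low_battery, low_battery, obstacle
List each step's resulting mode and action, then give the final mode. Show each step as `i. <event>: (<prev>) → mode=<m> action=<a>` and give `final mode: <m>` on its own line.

final mode: M_FOLLOW

1. grasp_ok: (M_SCAN) → mode=M_FOLLOW action=motors_off
2. low_battery: (M_FOLLOW) → mode=M_FOLLOW action=motors_off
3. obstacle: (M_FOLLOW) → mode=M_FOLLOW action=motors_on
4. target_lost: (M_FOLLOW) → mode=M_FOLLOW action=motors_off
5. low_battery: (M_FOLLOW) → mode=M_FOLLOW action=motors_off
6. low_battery: (M_FOLLOW) → mode=M_FOLLOW action=motors_off
7. obstacle: (M_FOLLOW) → mode=M_FOLLOW action=motors_on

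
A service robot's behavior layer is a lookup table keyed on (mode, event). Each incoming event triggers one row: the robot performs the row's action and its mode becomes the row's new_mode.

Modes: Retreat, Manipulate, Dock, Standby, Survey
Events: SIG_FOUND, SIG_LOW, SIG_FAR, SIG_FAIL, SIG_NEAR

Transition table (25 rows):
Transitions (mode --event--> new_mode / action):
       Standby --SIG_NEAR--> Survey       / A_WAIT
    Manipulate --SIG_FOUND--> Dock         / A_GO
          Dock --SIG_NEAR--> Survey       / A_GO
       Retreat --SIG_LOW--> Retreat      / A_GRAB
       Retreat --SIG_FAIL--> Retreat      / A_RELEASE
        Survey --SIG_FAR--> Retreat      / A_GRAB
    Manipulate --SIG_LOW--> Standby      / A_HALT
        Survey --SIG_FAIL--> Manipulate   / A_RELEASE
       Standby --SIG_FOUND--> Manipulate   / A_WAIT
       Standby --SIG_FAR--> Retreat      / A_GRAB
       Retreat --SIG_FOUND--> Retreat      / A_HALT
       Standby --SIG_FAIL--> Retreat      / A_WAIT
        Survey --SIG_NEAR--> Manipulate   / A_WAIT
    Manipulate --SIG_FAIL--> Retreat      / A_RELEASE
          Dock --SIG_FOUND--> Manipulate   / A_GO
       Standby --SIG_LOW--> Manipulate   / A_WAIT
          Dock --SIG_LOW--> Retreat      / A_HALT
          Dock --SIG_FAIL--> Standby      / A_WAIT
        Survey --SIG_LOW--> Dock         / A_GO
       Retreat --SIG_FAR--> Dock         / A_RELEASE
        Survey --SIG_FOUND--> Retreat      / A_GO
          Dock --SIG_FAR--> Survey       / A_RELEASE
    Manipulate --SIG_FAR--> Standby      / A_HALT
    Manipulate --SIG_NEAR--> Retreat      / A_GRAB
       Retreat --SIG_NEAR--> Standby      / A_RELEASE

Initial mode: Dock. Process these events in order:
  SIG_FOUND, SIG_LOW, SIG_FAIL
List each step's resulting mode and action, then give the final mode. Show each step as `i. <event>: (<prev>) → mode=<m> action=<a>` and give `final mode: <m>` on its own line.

final mode: Retreat

1. SIG_FOUND: (Dock) → mode=Manipulate action=A_GO
2. SIG_LOW: (Manipulate) → mode=Standby action=A_HALT
3. SIG_FAIL: (Standby) → mode=Retreat action=A_WAIT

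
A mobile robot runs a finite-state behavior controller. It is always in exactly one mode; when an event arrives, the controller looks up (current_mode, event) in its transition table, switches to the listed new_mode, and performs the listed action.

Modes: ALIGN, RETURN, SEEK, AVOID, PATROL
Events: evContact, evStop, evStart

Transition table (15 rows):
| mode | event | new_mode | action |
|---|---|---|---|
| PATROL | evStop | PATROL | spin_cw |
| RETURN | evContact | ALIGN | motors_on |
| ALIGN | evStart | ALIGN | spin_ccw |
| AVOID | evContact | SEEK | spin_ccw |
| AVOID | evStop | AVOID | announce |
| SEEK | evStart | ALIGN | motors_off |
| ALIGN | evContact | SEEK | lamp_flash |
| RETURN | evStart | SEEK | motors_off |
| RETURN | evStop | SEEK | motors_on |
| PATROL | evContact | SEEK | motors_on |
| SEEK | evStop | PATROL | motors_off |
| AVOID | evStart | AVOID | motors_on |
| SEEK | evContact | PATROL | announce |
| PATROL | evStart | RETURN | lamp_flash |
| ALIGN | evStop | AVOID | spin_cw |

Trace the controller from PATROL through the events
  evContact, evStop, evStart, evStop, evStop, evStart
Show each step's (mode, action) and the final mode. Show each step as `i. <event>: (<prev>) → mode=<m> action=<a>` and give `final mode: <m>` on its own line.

final mode: RETURN

1. evContact: (PATROL) → mode=SEEK action=motors_on
2. evStop: (SEEK) → mode=PATROL action=motors_off
3. evStart: (PATROL) → mode=RETURN action=lamp_flash
4. evStop: (RETURN) → mode=SEEK action=motors_on
5. evStop: (SEEK) → mode=PATROL action=motors_off
6. evStart: (PATROL) → mode=RETURN action=lamp_flash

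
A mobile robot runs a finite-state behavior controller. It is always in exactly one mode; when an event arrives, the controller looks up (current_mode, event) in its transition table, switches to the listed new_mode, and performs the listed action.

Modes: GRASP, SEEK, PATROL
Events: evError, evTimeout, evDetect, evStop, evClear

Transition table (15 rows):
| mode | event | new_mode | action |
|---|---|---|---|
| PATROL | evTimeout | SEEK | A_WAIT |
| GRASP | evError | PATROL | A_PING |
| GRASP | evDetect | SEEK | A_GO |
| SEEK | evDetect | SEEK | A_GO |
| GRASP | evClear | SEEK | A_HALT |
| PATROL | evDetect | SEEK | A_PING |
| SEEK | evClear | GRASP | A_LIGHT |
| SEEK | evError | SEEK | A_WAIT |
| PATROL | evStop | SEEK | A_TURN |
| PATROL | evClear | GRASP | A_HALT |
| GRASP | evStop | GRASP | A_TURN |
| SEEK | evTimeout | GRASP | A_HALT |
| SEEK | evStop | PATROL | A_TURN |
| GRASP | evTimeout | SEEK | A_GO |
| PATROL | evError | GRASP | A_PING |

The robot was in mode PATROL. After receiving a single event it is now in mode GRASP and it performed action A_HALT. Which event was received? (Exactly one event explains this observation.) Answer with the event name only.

try evError: (PATROL, evError) → (GRASP, A_PING)
try evTimeout: (PATROL, evTimeout) → (SEEK, A_WAIT)
try evDetect: (PATROL, evDetect) → (SEEK, A_PING)
try evStop: (PATROL, evStop) → (SEEK, A_TURN)
try evClear: (PATROL, evClear) → (GRASP, A_HALT)  ← matches

evClear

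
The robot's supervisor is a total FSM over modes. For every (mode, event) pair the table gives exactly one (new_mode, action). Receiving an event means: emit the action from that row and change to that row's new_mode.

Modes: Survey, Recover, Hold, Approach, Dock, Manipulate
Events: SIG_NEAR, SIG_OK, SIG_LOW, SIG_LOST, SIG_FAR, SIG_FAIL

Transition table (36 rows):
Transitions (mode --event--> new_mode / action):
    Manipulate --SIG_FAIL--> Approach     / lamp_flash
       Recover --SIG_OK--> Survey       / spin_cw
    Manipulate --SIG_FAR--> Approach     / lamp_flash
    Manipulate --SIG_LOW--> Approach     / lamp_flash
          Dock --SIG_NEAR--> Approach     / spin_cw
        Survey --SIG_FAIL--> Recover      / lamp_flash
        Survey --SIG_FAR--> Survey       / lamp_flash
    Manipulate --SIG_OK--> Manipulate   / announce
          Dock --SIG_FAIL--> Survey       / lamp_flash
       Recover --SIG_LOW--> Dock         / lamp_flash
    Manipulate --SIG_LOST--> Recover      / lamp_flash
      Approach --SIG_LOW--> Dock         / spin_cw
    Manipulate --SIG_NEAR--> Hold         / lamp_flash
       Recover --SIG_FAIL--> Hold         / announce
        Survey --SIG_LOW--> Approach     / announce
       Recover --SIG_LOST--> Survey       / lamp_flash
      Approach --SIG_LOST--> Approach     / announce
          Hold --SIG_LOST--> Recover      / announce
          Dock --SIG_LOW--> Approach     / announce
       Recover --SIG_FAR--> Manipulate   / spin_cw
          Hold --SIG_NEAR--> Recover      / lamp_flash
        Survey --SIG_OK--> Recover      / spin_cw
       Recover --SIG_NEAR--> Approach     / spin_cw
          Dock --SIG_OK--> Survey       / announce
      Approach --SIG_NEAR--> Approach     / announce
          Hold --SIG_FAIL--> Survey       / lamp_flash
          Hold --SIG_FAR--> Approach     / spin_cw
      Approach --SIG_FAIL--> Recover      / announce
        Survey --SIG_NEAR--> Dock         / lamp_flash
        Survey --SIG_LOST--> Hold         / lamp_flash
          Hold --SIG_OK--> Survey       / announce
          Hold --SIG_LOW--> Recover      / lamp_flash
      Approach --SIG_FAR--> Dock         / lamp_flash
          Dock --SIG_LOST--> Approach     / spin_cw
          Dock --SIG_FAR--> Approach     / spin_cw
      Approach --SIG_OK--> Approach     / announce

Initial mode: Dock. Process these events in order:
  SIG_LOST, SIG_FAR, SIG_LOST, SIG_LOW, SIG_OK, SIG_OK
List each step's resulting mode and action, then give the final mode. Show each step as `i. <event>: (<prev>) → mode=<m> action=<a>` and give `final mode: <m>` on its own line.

1. SIG_LOST: (Dock) → mode=Approach action=spin_cw
2. SIG_FAR: (Approach) → mode=Dock action=lamp_flash
3. SIG_LOST: (Dock) → mode=Approach action=spin_cw
4. SIG_LOW: (Approach) → mode=Dock action=spin_cw
5. SIG_OK: (Dock) → mode=Survey action=announce
6. SIG_OK: (Survey) → mode=Recover action=spin_cw

final mode: Recover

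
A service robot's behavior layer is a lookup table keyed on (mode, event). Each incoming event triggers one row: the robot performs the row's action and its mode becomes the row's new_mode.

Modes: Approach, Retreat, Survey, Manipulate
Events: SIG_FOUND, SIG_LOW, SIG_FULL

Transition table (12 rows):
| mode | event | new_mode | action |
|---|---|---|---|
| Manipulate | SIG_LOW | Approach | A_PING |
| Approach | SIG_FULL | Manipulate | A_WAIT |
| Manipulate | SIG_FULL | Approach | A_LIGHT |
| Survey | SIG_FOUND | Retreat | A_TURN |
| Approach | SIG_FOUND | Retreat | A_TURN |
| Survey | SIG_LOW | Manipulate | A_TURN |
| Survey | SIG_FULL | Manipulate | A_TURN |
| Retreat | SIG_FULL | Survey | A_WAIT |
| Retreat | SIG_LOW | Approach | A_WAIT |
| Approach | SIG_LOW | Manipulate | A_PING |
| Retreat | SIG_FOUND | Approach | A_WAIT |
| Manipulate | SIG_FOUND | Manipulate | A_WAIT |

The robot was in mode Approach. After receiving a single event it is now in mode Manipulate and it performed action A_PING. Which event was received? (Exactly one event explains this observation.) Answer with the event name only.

try SIG_FOUND: (Approach, SIG_FOUND) → (Retreat, A_TURN)
try SIG_LOW: (Approach, SIG_LOW) → (Manipulate, A_PING)  ← matches
try SIG_FULL: (Approach, SIG_FULL) → (Manipulate, A_WAIT)

SIG_LOW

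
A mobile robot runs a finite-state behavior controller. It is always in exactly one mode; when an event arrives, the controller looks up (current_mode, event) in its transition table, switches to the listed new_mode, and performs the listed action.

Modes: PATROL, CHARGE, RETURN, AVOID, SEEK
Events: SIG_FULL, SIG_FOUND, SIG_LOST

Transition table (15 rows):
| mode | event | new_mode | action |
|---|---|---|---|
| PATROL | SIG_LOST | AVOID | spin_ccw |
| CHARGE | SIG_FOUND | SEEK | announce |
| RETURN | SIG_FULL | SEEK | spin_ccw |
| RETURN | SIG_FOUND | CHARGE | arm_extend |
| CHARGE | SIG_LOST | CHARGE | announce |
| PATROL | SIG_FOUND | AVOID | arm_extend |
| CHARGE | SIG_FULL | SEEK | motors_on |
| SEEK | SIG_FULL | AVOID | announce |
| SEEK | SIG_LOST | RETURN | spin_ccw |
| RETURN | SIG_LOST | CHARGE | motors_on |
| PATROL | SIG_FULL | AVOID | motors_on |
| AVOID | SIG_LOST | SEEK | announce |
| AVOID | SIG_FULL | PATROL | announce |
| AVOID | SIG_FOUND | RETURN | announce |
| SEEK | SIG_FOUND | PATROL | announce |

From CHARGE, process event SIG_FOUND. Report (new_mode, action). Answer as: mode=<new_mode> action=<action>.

mode=SEEK action=announce

current mode = CHARGE; filter table to that mode:
  (CHARGE, SIG_FOUND) → (SEEK, announce)  ← event matches
  (CHARGE, SIG_LOST) → (CHARGE, announce)
  (CHARGE, SIG_FULL) → (SEEK, motors_on)
event = SIG_FOUND selects (SEEK, announce)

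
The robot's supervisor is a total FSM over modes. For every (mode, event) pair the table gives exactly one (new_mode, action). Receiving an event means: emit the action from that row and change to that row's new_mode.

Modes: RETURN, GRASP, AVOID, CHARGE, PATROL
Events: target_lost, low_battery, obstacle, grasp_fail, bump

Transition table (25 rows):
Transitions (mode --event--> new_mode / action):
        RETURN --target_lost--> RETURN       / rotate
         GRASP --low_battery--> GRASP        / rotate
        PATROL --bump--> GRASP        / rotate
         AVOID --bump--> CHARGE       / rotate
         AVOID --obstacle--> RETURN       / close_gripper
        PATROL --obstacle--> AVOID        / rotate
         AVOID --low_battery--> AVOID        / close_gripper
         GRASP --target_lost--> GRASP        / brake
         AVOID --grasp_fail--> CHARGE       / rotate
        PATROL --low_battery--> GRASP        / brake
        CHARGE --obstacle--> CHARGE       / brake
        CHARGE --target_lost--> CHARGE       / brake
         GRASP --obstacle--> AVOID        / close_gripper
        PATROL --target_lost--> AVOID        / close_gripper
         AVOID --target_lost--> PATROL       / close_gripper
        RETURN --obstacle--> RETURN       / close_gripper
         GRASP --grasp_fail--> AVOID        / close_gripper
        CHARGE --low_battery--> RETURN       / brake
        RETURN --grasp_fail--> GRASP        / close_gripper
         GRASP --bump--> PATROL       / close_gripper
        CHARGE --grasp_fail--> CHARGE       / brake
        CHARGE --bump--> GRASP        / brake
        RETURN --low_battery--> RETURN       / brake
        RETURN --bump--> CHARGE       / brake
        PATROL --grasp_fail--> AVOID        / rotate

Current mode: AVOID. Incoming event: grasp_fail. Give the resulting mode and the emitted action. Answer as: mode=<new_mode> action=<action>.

current mode = AVOID; filter table to that mode:
  (AVOID, bump) → (CHARGE, rotate)
  (AVOID, obstacle) → (RETURN, close_gripper)
  (AVOID, low_battery) → (AVOID, close_gripper)
  (AVOID, grasp_fail) → (CHARGE, rotate)  ← event matches
  (AVOID, target_lost) → (PATROL, close_gripper)
event = grasp_fail selects (CHARGE, rotate)

mode=CHARGE action=rotate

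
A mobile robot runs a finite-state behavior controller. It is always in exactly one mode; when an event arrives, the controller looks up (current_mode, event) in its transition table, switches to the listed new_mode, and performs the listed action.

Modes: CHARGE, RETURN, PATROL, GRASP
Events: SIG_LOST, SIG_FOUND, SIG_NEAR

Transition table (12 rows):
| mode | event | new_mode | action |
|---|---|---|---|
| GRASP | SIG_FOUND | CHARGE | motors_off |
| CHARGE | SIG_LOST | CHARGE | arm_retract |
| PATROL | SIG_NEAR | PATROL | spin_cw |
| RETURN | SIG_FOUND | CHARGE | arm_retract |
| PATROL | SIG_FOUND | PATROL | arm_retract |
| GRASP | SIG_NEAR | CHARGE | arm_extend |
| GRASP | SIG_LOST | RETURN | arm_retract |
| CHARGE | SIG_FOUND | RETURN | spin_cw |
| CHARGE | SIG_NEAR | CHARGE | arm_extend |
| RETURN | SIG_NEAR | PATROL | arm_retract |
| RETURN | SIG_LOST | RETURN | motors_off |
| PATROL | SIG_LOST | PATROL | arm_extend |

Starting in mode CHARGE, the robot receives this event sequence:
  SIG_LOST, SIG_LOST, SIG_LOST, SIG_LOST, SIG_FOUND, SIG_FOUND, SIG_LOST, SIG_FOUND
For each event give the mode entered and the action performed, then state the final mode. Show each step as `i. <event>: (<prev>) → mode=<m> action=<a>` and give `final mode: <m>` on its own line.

final mode: RETURN

1. SIG_LOST: (CHARGE) → mode=CHARGE action=arm_retract
2. SIG_LOST: (CHARGE) → mode=CHARGE action=arm_retract
3. SIG_LOST: (CHARGE) → mode=CHARGE action=arm_retract
4. SIG_LOST: (CHARGE) → mode=CHARGE action=arm_retract
5. SIG_FOUND: (CHARGE) → mode=RETURN action=spin_cw
6. SIG_FOUND: (RETURN) → mode=CHARGE action=arm_retract
7. SIG_LOST: (CHARGE) → mode=CHARGE action=arm_retract
8. SIG_FOUND: (CHARGE) → mode=RETURN action=spin_cw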